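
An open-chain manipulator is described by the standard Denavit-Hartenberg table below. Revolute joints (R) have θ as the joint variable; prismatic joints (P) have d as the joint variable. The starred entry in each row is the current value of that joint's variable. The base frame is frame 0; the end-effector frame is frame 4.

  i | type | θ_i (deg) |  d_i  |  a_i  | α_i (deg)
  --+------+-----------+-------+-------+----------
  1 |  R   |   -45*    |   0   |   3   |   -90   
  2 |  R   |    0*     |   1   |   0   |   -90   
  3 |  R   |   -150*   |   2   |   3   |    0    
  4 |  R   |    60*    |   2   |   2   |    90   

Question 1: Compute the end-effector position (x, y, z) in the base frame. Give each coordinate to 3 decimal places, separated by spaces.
after link 1: o_1 = (2.1213, -2.1213, 0.0000)
after link 2: o_2 = (2.8284, -1.4142, 0.0000)
after link 3: o_3 = (2.0520, 1.4836, -2.0000)
after link 4: o_4 = (3.4662, 2.8978, -4.0000)

3.466 2.898 -4.000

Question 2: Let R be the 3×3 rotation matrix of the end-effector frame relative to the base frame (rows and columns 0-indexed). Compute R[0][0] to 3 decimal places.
0.707

End-effector x-axis (col 0 of R) = (0.7071,0.7071,0.0000)
R[0][0] = 0.7071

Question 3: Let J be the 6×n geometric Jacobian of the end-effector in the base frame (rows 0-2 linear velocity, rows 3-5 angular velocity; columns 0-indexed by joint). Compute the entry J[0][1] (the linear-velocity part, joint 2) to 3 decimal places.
axis z_1 = (0.7071,0.7071,0.0000); lever o_n−o_1 = (1.3449,5.0191,-4.0000)
cross product → J_v[:, 1] = (-2.8284,2.8284,2.5981)
J_ω[:, 1] = z_1
entry J[0][1] = -2.8284

-2.828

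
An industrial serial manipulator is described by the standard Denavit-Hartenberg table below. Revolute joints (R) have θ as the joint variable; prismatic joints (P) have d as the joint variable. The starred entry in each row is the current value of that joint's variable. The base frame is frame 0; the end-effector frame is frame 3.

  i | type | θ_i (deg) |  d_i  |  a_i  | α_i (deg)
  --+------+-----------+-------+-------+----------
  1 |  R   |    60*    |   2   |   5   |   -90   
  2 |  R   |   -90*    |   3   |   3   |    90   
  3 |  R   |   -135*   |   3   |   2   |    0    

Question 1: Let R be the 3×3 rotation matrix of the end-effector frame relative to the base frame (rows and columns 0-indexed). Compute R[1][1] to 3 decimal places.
-0.354

End-effector y-axis (col 1 of R) = (0.6124,-0.3536,0.7071)
R[1][1] = -0.3536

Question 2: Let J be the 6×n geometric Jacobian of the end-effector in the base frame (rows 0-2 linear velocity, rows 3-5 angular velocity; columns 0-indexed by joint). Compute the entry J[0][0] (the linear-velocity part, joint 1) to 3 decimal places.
axis z_0 = ẑ; lever o_n−o_0 = (-0.3733,2.5249,3.5858)
cross product → J_v[:, 0] = (-2.5249,-0.3733,0.0000)
J_ω[:, 0] = z_0
entry J[0][0] = -2.5249

-2.525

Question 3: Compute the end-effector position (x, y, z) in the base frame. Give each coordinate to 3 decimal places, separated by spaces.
-0.373 2.525 3.586

after link 1: o_1 = (2.5000, 4.3301, 2.0000)
after link 2: o_2 = (-0.0981, 5.8301, 5.0000)
after link 3: o_3 = (-0.3733, 2.5249, 3.5858)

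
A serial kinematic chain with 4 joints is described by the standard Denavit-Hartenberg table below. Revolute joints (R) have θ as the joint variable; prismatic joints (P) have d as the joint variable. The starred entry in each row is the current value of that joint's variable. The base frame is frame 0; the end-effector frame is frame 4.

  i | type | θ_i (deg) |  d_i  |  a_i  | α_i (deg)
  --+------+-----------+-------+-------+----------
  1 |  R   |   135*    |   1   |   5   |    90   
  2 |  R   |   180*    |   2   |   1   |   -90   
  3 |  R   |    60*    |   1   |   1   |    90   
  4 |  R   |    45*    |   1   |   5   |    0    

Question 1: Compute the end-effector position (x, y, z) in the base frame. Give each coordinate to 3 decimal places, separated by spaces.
-1.622 -0.397 -3.536

after link 1: o_1 = (-3.5355, 3.5355, 1.0000)
after link 2: o_2 = (-1.4142, 4.2426, 1.0000)
after link 3: o_3 = (-1.6730, 3.2767, 0.0000)
after link 4: o_4 = (-1.6222, -0.3972, -3.5355)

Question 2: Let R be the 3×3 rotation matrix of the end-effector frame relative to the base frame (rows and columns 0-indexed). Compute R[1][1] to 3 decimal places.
0.683

End-effector y-axis (col 1 of R) = (0.1830,0.6830,-0.7071)
R[1][1] = 0.6830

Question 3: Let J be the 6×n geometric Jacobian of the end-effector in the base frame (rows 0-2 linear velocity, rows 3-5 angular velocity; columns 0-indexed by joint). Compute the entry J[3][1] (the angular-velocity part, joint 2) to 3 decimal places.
0.707

axis z_1 = (0.7071,0.7071,0.0000); lever o_n−o_1 = (1.9134,-3.9327,-4.5355)
cross product → J_v[:, 1] = (-3.2071,3.2071,-4.1338)
J_ω[:, 1] = z_1
entry J[3][1] = 0.7071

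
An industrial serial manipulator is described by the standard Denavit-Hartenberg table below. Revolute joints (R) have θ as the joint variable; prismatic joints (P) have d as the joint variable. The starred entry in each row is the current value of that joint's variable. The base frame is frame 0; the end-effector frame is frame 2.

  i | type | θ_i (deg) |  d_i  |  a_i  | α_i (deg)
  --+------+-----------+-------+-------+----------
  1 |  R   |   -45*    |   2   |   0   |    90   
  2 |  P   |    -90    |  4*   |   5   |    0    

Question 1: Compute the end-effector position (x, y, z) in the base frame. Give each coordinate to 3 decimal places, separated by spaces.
-2.828 -2.828 -3.000

after link 1: o_1 = (0.0000, 0.0000, 2.0000)
after link 2: o_2 = (-2.8284, -2.8284, -3.0000)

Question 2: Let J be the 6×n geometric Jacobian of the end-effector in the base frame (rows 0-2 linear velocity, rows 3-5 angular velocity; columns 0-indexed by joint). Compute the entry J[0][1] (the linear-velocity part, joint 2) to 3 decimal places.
-0.707

prismatic axis z_1 = (-0.7071,-0.7071,0.0000)
J_v[:, 1] = z_1; J_ω[:, 1] = (0,0,0)
entry J[0][1] = -0.7071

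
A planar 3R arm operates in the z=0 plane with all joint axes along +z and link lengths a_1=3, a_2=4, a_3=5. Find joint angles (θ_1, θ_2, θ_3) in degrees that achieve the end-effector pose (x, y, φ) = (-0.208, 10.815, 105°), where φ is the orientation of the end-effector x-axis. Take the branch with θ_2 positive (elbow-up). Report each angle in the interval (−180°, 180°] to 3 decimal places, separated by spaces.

45.007 59.988 0.005

wrist centre = target − a_3·(cos φ, sin φ) = (1.0861, 5.9854)
cos θ_2 = (37.0043−3²−4²)/(2·3·4) = 0.5002; θ_2 = 59.9882° (elbow-up)
β = atan2(5.9854,1.0861) = 79.7151°; ψ = atan2(3.4637,5.0007) = 34.7080°
θ_1 = β − ψ = 45.0071°
θ_3 = φ − θ_1 − θ_2 = 0.0047° (wrapped to (-180°,180°])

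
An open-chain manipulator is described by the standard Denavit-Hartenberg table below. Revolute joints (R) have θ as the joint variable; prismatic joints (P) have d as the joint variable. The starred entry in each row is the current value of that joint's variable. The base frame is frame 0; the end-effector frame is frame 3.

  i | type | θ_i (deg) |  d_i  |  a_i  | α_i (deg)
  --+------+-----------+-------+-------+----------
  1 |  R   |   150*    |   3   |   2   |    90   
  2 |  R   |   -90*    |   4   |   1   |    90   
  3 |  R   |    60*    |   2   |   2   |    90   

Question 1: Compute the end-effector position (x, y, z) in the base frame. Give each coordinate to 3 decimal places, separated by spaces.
after link 1: o_1 = (-1.7321, 1.0000, 3.0000)
after link 2: o_2 = (0.2679, 4.4641, 2.0000)
after link 3: o_3 = (2.8660, 4.9641, 1.0000)

2.866 4.964 1.000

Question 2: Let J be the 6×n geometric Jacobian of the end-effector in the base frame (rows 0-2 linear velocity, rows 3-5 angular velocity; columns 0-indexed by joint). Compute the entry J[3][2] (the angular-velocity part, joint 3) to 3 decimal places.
0.866

axis z_2 = (0.8660,-0.5000,-0.0000); lever o_n−o_2 = (2.5981,0.5000,-1.0000)
cross product → J_v[:, 2] = (0.5000,0.8660,1.7321)
J_ω[:, 2] = z_2
entry J[3][2] = 0.8660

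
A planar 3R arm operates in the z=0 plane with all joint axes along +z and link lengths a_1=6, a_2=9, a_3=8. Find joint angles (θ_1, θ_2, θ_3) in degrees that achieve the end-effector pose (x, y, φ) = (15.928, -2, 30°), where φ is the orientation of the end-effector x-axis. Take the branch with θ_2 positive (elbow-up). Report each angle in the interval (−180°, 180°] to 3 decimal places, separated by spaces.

wrist centre = target − a_3·(cos φ, sin φ) = (8.9998, -6.0000)
cos θ_2 = (116.9963−6²−9²)/(2·6·9) = -0.0000; θ_2 = 90.0019° (elbow-up)
β = atan2(-6.0000,8.9998) = -33.6907°; ψ = atan2(9.0000,5.9997) = 56.3113°
θ_1 = β − ψ = -90.0019°
θ_3 = φ − θ_1 − θ_2 = 30.0000° (wrapped to (-180°,180°])

-90.002 90.002 30.000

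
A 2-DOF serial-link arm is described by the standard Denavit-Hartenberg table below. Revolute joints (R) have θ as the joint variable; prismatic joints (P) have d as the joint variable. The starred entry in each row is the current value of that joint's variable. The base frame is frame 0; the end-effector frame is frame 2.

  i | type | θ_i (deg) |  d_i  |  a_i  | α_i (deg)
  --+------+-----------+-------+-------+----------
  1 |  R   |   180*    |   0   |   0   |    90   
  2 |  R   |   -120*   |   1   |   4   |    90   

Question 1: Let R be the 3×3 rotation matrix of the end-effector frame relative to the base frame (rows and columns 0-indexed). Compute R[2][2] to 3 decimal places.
End-effector z-axis (col 2 of R) = (0.8660,-0.0000,0.5000)
R[2][2] = 0.5000

0.500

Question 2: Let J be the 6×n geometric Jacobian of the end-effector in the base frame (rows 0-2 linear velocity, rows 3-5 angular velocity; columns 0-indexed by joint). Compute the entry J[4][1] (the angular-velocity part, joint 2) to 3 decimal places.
1.000

axis z_1 = (0.0000,1.0000,0.0000); lever o_n−o_1 = (2.0000,1.0000,-3.4641)
cross product → J_v[:, 1] = (-3.4641,0.0000,-2.0000)
J_ω[:, 1] = z_1
entry J[4][1] = 1.0000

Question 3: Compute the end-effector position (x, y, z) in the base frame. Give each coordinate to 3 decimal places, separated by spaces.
2.000 1.000 -3.464

after link 1: o_1 = (0.0000, 0.0000, 0.0000)
after link 2: o_2 = (2.0000, 1.0000, -3.4641)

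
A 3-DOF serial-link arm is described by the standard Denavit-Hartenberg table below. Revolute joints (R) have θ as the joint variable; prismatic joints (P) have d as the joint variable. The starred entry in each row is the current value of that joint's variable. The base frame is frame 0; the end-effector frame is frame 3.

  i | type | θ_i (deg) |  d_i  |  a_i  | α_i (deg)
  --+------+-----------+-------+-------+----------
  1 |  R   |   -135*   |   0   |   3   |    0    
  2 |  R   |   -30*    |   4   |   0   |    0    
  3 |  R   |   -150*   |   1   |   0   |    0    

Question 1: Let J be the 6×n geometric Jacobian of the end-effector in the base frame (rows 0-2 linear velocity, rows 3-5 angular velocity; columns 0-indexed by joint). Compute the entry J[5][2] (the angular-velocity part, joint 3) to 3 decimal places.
1.000

axis z_2 = (0.0000,0.0000,1.0000); lever o_n−o_2 = (0.0000,0.0000,1.0000)
cross product → J_v[:, 2] = (0.0000,0.0000,0.0000)
J_ω[:, 2] = z_2
entry J[5][2] = 1.0000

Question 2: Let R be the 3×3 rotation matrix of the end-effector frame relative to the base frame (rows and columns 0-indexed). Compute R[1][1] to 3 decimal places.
0.707

End-effector y-axis (col 1 of R) = (-0.7071,0.7071,0.0000)
R[1][1] = 0.7071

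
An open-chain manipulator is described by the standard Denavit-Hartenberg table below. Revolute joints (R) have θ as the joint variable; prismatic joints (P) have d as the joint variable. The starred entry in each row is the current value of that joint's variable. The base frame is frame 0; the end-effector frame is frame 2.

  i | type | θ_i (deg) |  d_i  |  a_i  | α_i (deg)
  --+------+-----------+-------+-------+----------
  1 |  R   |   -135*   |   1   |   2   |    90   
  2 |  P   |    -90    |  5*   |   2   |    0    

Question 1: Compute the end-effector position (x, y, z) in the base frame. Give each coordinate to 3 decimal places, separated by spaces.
after link 1: o_1 = (-1.4142, -1.4142, 1.0000)
after link 2: o_2 = (-4.9497, 2.1213, -1.0000)

-4.950 2.121 -1.000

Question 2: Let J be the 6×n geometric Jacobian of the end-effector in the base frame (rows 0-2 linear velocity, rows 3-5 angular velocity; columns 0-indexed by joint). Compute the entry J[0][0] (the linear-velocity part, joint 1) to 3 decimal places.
-2.121

axis z_0 = ẑ; lever o_n−o_0 = (-4.9497,2.1213,-1.0000)
cross product → J_v[:, 0] = (-2.1213,-4.9497,0.0000)
J_ω[:, 0] = z_0
entry J[0][0] = -2.1213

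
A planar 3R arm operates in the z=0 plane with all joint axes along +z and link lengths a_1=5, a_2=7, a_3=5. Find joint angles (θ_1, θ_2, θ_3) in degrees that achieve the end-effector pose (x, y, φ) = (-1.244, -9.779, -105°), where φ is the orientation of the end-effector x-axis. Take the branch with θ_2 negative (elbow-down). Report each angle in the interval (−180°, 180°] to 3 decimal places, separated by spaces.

0.003 -135.004 30.002

wrist centre = target − a_3·(cos φ, sin φ) = (0.0501, -4.9494)
cos θ_2 = (24.4988−5²−7²)/(2·5·7) = -0.7072; θ_2 = -135.0043° (elbow-down)
β = atan2(-4.9494,0.0501) = -89.4201°; ψ = atan2(-4.9494,0.0499) = -89.4226°
θ_1 = β − ψ = 0.0025°
θ_3 = φ − θ_1 − θ_2 = 30.0018° (wrapped to (-180°,180°])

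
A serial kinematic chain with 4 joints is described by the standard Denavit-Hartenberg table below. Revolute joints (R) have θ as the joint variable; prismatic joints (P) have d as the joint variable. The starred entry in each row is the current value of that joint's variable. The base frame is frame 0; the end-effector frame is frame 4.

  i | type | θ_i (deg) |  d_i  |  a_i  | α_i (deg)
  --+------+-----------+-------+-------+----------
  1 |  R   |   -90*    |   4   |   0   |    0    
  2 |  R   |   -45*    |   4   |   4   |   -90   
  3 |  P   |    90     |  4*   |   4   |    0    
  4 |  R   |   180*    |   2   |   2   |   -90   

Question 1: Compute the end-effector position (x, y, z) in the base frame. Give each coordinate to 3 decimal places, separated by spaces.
1.414 -7.071 6.000

after link 1: o_1 = (0.0000, 0.0000, 4.0000)
after link 2: o_2 = (-2.8284, -2.8284, 8.0000)
after link 3: o_3 = (0.0000, -5.6569, 4.0000)
after link 4: o_4 = (1.4142, -7.0711, 6.0000)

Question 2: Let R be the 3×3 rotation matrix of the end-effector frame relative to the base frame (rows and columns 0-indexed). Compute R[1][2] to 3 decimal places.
-0.707

End-effector z-axis (col 2 of R) = (-0.7071,-0.7071,0.0000)
R[1][2] = -0.7071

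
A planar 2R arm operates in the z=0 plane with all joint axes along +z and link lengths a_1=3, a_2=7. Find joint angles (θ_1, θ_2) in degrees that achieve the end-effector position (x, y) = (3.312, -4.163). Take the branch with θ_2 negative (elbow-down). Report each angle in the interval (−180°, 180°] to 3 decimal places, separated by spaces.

60.009 -135.003

cos θ_2 = (28.2999−3²−7²)/(2·3·7) = -0.7071; θ_2 = -135.0031° (elbow-down)
β = atan2(-4.1630,3.3120) = -51.4949°; ψ = atan2(-4.9495,-1.9500) = -111.5036°
θ_1 = β − ψ = 60.0087°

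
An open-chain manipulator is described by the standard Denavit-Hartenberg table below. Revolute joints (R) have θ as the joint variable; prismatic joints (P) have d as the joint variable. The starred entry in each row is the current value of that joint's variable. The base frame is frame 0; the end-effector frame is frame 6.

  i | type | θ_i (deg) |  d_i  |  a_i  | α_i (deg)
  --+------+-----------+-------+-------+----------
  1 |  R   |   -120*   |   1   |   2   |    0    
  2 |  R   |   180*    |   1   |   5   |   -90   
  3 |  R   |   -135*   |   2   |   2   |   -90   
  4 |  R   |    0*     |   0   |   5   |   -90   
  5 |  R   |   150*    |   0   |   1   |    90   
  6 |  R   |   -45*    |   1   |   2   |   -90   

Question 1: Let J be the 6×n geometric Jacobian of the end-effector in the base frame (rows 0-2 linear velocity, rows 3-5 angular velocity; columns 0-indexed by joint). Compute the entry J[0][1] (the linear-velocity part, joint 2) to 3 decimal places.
-1.455

axis z_1 = (0.0000,0.0000,1.0000); lever o_n−o_1 = (-3.1022,1.4552,3.3590)
cross product → J_v[:, 1] = (-1.4552,-3.1022,0.0000)
J_ω[:, 1] = z_1
entry J[0][1] = -1.4552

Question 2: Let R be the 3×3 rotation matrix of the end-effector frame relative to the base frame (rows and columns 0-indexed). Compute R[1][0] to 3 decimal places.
End-effector x-axis (col 0 of R) = (-0.5209,0.5120,-0.6830)
R[1][0] = 0.5120

0.512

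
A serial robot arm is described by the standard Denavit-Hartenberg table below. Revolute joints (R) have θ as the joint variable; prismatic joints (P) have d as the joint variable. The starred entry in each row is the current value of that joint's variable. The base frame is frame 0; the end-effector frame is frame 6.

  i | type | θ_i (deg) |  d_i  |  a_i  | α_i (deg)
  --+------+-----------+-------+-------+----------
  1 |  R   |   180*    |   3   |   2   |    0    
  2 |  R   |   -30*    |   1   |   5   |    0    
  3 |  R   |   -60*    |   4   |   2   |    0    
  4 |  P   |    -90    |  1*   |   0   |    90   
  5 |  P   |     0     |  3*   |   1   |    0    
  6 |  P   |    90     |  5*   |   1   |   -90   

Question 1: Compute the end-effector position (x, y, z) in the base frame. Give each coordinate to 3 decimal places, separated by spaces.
-5.330 -3.500 10.000

after link 1: o_1 = (-2.0000, 0.0000, 3.0000)
after link 2: o_2 = (-6.3301, 2.5000, 4.0000)
after link 3: o_3 = (-6.3301, 4.5000, 8.0000)
after link 4: o_4 = (-6.3301, 4.5000, 9.0000)
after link 5: o_5 = (-5.3301, 1.5000, 9.0000)
after link 6: o_6 = (-5.3301, -3.5000, 10.0000)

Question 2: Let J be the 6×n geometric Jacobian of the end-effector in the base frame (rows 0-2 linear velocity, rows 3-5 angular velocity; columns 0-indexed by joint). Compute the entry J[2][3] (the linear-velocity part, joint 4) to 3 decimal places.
1.000

prismatic axis z_3 = (0.0000,0.0000,1.0000)
J_v[:, 3] = z_3; J_ω[:, 3] = (0,0,0)
entry J[2][3] = 1.0000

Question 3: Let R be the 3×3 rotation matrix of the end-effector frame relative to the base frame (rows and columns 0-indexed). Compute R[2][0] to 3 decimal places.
1.000

End-effector x-axis (col 0 of R) = (0.0000,0.0000,1.0000)
R[2][0] = 1.0000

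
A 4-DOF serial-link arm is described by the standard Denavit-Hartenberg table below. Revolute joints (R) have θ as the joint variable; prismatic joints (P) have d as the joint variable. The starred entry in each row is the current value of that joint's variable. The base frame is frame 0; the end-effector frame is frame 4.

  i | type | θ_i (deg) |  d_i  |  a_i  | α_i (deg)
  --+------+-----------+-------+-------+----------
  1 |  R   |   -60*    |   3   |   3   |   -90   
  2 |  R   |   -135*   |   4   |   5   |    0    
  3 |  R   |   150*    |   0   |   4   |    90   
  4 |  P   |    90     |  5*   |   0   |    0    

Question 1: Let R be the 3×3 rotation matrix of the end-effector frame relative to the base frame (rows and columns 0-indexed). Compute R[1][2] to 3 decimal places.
-0.224

End-effector z-axis (col 2 of R) = (0.1294,-0.2241,0.9659)
R[1][2] = -0.2241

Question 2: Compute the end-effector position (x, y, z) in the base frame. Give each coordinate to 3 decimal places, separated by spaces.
after link 1: o_1 = (1.5000, -2.5981, 3.0000)
after link 2: o_2 = (3.1963, 2.4638, 6.5355)
after link 3: o_3 = (5.1282, -0.8823, 5.5003)
after link 4: o_4 = (5.7752, -2.0030, 10.3299)

5.775 -2.003 10.330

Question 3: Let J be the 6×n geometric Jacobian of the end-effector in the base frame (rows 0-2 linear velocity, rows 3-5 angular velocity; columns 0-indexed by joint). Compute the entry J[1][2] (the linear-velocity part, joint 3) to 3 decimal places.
-3.286

axis z_2 = (0.8660,0.5000,0.0000); lever o_n−o_2 = (2.5789,-4.4668,3.7944)
cross product → J_v[:, 2] = (1.8972,-3.2860,-5.1578)
J_ω[:, 2] = z_2
entry J[1][2] = -3.2860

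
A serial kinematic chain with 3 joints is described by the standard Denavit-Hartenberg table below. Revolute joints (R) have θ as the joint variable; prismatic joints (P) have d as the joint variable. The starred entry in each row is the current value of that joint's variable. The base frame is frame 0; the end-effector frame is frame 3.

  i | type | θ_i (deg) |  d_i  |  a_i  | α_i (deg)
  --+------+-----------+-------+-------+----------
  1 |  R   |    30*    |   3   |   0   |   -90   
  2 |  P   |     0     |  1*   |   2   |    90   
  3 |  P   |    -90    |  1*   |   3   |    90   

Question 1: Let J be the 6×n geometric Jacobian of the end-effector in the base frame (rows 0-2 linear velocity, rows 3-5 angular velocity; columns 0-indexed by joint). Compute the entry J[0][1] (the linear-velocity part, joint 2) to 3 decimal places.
-0.500

prismatic axis z_1 = (-0.5000,0.8660,0.0000)
J_v[:, 1] = z_1; J_ω[:, 1] = (0,0,0)
entry J[0][1] = -0.5000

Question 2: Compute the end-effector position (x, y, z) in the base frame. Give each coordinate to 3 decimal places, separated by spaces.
after link 1: o_1 = (0.0000, 0.0000, 3.0000)
after link 2: o_2 = (1.2321, 1.8660, 3.0000)
after link 3: o_3 = (2.7321, -0.7321, 4.0000)

2.732 -0.732 4.000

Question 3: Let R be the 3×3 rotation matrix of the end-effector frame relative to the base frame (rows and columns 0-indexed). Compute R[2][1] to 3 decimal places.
End-effector y-axis (col 1 of R) = (0.0000,0.0000,1.0000)
R[2][1] = 1.0000

1.000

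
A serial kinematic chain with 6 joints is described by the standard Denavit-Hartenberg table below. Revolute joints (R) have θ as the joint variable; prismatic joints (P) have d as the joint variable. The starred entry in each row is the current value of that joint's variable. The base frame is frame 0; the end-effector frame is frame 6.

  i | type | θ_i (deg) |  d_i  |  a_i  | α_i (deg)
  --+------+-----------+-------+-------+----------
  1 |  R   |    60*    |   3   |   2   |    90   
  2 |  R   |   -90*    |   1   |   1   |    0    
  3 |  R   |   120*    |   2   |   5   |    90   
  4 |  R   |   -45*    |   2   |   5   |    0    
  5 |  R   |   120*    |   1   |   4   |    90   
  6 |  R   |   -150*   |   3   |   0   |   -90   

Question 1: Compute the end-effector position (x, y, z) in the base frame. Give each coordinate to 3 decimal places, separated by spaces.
after link 1: o_1 = (1.0000, 1.7321, 3.0000)
after link 2: o_2 = (1.8660, 1.2321, 2.0000)
after link 3: o_3 = (5.7631, 3.9821, 4.5000)
after link 4: o_4 = (4.7322, 9.2675, 4.5357)
after link 5: o_5 = (8.7766, 8.5451, 4.1873)
after link 6: o_6 = (9.3589, 11.1067, 5.6362)

9.359 11.107 5.636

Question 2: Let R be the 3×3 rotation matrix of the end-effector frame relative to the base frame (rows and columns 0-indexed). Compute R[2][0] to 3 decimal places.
End-effector x-axis (col 0 of R) = (-0.9465,0.0336,0.3209)
R[2][0] = 0.3209

0.321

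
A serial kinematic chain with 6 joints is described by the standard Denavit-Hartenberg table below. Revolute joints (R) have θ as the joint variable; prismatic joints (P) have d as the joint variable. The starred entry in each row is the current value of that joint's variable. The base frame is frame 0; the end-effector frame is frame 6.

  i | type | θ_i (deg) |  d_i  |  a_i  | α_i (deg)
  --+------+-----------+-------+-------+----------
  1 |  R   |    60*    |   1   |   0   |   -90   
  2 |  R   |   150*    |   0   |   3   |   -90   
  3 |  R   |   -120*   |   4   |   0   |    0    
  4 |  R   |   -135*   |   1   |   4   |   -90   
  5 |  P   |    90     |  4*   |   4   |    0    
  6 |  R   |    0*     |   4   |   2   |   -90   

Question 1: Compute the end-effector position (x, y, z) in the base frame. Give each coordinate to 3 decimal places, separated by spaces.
after link 1: o_1 = (0.0000, 0.0000, 1.0000)
after link 2: o_2 = (-1.2990, -2.2500, -0.5000)
after link 3: o_3 = (-2.2990, -3.9821, 2.9641)
after link 4: o_4 = (1.2453, -5.5705, 4.3478)
after link 5: o_5 = (3.0218, -0.4230, 2.8155)
after link 6: o_6 = (4.2982, 3.8584, 3.0153)

4.298 3.858 3.015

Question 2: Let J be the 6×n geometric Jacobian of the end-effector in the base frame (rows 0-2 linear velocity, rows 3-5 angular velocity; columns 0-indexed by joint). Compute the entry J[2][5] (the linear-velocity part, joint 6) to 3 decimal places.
-0.259

axis z_5 = (0.1941,0.8539,0.4830); lever o_n−o_5 = (1.2765,4.2814,0.1998)
cross product → J_v[:, 5] = (-1.8972,0.5777,-0.2588)
J_ω[:, 5] = z_5
entry J[2][5] = -0.2588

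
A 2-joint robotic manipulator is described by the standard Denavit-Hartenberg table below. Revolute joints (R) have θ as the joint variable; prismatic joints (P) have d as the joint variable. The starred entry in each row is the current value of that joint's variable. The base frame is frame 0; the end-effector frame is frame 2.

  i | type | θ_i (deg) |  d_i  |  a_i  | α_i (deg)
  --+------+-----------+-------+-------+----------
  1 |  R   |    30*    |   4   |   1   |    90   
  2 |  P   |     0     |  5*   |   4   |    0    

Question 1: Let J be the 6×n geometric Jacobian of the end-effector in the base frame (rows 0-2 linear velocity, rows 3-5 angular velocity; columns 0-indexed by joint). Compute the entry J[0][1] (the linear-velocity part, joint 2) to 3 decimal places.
prismatic axis z_1 = (0.5000,-0.8660,0.0000)
J_v[:, 1] = z_1; J_ω[:, 1] = (0,0,0)
entry J[0][1] = 0.5000

0.500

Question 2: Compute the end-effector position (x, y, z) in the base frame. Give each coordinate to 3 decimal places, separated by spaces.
6.830 -1.830 4.000

after link 1: o_1 = (0.8660, 0.5000, 4.0000)
after link 2: o_2 = (6.8301, -1.8301, 4.0000)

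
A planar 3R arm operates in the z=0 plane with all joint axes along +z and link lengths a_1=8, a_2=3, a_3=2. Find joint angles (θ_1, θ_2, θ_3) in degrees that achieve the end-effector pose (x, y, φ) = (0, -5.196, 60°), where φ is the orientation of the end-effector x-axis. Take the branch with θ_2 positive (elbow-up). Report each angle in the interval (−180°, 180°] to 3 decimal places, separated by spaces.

wrist centre = target − a_3·(cos φ, sin φ) = (-1.0000, -6.9281)
cos θ_2 = (48.9979−8²−3²)/(2·8·3) = -0.5000; θ_2 = 120.0029° (elbow-up)
β = atan2(-6.9281,-1.0000) = -98.2134°; ψ = atan2(2.5980,6.4999) = 21.7866°
θ_1 = β − ψ = -120.0000°
θ_3 = φ − θ_1 − θ_2 = 59.9971° (wrapped to (-180°,180°])

-120.000 120.003 59.997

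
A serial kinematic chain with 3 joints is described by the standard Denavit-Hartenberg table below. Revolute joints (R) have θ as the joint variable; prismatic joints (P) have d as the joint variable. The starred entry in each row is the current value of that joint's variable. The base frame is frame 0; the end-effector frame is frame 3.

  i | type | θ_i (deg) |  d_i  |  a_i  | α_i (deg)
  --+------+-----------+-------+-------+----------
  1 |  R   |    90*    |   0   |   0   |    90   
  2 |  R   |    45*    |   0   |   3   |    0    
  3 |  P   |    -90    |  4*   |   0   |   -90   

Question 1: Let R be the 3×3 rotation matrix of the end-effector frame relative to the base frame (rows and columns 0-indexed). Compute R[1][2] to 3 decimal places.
0.707

End-effector z-axis (col 2 of R) = (0.0000,0.7071,0.7071)
R[1][2] = 0.7071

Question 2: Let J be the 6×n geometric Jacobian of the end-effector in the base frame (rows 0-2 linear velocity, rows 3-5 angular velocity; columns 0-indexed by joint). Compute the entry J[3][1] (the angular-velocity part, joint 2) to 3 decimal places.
1.000

axis z_1 = (1.0000,-0.0000,0.0000); lever o_n−o_1 = (4.0000,2.1213,2.1213)
cross product → J_v[:, 1] = (-0.0000,-2.1213,2.1213)
J_ω[:, 1] = z_1
entry J[3][1] = 1.0000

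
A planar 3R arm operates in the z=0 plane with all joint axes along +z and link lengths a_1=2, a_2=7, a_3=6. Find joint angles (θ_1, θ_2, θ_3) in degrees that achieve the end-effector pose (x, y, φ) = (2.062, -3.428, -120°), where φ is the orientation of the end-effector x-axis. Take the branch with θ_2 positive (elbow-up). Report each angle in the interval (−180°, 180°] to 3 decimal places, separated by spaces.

wrist centre = target − a_3·(cos φ, sin φ) = (5.0620, 1.7682)
cos θ_2 = (28.7502−2²−7²)/(2·2·7) = -0.8661; θ_2 = 150.0044° (elbow-up)
β = atan2(1.7682,5.0620) = 19.2543°; ψ = atan2(3.4995,-4.0624) = 139.2573°
θ_1 = β − ψ = -120.0030°
θ_3 = φ − θ_1 − θ_2 = -150.0014° (wrapped to (-180°,180°])

-120.003 150.004 -150.001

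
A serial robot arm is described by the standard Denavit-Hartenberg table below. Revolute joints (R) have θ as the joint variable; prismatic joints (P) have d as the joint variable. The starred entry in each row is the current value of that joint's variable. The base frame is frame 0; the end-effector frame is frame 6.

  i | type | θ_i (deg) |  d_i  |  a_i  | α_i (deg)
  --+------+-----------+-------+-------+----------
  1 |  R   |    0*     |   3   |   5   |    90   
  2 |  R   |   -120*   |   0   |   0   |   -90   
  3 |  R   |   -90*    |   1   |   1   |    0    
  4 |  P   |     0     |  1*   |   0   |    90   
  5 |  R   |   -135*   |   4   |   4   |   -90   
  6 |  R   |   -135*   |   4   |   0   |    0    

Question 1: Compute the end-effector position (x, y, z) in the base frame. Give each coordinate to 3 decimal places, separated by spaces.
after link 1: o_1 = (5.0000, 0.0000, 3.0000)
after link 2: o_2 = (5.0000, 0.0000, 3.0000)
after link 3: o_3 = (5.8660, -1.0000, 2.5000)
after link 4: o_4 = (6.7321, -1.0000, 2.0000)
after link 5: o_5 = (6.2826, 1.8284, 6.8783)
after link 6: o_6 = (3.8331, -1.0000, 8.2925)

3.833 -1.000 8.293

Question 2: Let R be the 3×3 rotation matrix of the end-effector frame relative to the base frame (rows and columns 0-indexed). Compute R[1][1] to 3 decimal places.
End-effector y-axis (col 1 of R) = (-0.0795,0.5000,0.8624)
R[1][1] = 0.5000

0.500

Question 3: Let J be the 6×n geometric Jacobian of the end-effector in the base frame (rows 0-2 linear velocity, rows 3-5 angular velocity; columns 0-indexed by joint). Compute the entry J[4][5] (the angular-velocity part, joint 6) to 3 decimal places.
axis z_5 = (-0.6124,-0.7071,0.3536); lever o_n−o_5 = (-2.4495,-2.8284,1.4142)
cross product → J_v[:, 5] = (-0.0000,0.0000,0.0000)
J_ω[:, 5] = z_5
entry J[4][5] = -0.7071

-0.707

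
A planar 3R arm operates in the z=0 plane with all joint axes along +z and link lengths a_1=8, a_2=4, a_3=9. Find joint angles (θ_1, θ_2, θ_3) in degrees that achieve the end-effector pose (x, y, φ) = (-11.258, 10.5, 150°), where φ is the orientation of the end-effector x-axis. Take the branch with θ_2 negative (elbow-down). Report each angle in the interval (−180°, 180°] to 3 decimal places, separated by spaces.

wrist centre = target − a_3·(cos φ, sin φ) = (-3.4638, 6.0000)
cos θ_2 = (47.9977−8²−4²)/(2·8·4) = -0.5000; θ_2 = -120.0024° (elbow-down)
β = atan2(6.0000,-3.4638) = 119.9976°; ψ = atan2(-3.4640,5.9999) = -30.0000°
θ_1 = β − ψ = 149.9976°
θ_3 = φ − θ_1 − θ_2 = 120.0047° (wrapped to (-180°,180°])

149.998 -120.002 120.005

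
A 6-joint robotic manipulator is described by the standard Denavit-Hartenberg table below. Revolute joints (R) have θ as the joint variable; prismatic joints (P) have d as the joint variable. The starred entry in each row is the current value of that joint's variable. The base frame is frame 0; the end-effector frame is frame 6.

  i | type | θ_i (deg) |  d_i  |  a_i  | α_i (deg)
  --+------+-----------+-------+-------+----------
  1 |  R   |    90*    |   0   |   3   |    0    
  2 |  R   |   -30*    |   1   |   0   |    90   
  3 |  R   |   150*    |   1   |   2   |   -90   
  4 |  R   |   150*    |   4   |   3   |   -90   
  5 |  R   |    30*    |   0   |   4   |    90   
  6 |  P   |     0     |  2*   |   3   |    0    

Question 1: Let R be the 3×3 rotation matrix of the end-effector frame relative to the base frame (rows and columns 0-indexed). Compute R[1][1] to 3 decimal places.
End-effector y-axis (col 1 of R) = (0.9665,-0.0580,-0.2500)
R[1][1] = -0.0580

-0.058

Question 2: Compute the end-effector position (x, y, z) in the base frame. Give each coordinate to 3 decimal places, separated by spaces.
-1.142 9.085 -4.290

after link 1: o_1 = (0.0000, 3.0000, 0.0000)
after link 2: o_2 = (0.0000, 3.0000, 1.0000)
after link 3: o_3 = (0.0000, 1.0000, 2.0000)
after link 4: o_4 = (-1.1740, 1.9665, -2.7631)
after link 5: o_5 = (-0.8750, 5.9486, -2.5311)
after link 6: o_6 = (-1.1417, 9.0846, -4.2901)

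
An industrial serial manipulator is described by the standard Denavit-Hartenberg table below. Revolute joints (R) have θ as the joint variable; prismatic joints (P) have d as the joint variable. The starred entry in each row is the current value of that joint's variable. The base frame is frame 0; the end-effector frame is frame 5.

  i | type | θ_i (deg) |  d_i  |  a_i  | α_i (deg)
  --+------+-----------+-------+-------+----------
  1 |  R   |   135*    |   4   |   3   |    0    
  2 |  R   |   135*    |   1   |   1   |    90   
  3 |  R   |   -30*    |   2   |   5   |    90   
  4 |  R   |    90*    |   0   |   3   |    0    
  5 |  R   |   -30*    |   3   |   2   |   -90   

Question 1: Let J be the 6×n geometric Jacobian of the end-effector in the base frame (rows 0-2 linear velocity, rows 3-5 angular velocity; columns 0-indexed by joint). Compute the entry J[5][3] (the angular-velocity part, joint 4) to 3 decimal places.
axis z_3 = (-0.0000,0.5000,-0.8660); lever o_n−o_3 = (-4.7321,0.6340,-3.0981)
cross product → J_v[:, 3] = (-1.0000,4.0981,2.3660)
J_ω[:, 3] = z_3
entry J[5][3] = -0.8660

-0.866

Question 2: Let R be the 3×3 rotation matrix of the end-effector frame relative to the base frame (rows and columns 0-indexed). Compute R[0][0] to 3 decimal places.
-0.866

End-effector x-axis (col 0 of R) = (-0.8660,-0.4330,-0.2500)
R[0][0] = -0.8660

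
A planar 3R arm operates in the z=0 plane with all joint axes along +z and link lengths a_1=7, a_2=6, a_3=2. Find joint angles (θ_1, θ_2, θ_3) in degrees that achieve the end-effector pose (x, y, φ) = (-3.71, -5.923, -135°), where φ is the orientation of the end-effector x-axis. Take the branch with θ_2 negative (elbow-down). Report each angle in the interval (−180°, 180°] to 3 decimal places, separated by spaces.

-60.004 -135.003 60.007

wrist centre = target − a_3·(cos φ, sin φ) = (-2.2958, -4.5088)
cos θ_2 = (25.5998−7²−6²)/(2·7·6) = -0.7071; θ_2 = -135.0031° (elbow-down)
β = atan2(-4.5088,-2.2958) = -116.9843°; ψ = atan2(-4.2424,2.7571) = -56.9803°
θ_1 = β − ψ = -60.0040°
θ_3 = φ − θ_1 − θ_2 = 60.0071° (wrapped to (-180°,180°])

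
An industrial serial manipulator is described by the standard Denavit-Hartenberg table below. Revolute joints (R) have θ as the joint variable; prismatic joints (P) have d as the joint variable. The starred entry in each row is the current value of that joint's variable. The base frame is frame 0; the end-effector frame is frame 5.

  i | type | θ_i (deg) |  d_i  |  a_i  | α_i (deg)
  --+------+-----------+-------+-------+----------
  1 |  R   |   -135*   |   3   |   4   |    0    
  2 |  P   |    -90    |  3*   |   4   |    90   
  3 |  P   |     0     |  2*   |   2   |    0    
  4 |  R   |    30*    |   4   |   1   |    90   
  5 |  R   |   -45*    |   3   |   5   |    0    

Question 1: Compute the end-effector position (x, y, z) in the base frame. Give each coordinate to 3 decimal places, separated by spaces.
-9.167 6.995 5.670

after link 1: o_1 = (-2.8284, -2.8284, 3.0000)
after link 2: o_2 = (-5.6569, -0.0000, 6.0000)
after link 3: o_3 = (-5.6569, 2.8284, 6.0000)
after link 4: o_4 = (-3.4408, 6.2692, 6.5000)
after link 5: o_5 = (-9.1665, 6.9950, 5.6697)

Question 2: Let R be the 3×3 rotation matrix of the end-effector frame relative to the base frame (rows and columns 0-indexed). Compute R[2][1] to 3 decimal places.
End-effector y-axis (col 1 of R) = (0.0670,0.9330,0.3536)
R[2][1] = 0.3536

0.354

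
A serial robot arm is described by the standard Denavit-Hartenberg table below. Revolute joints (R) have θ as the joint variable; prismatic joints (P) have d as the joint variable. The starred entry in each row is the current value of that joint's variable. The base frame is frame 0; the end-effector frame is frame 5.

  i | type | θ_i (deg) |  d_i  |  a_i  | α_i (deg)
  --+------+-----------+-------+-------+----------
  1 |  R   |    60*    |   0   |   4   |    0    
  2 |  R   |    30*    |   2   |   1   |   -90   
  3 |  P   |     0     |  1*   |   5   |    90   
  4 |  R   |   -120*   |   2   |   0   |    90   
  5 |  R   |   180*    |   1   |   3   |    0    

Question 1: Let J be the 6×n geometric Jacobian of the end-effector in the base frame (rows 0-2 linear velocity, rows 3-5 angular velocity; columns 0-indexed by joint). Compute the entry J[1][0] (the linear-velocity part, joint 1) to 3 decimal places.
axis z_0 = ẑ; lever o_n−o_0 = (-2.0981,10.0981,4.0000)
cross product → J_v[:, 0] = (-10.0981,-2.0981,0.0000)
J_ω[:, 0] = z_0
entry J[1][0] = -2.0981

-2.098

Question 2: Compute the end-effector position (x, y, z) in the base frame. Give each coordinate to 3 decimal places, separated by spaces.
-2.098 10.098 4.000

after link 1: o_1 = (2.0000, 3.4641, 0.0000)
after link 2: o_2 = (2.0000, 4.4641, 2.0000)
after link 3: o_3 = (1.0000, 9.4641, 2.0000)
after link 4: o_4 = (1.0000, 9.4641, 4.0000)
after link 5: o_5 = (-2.0981, 10.0981, 4.0000)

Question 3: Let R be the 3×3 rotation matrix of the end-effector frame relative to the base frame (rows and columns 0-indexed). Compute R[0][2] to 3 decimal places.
-0.500

End-effector z-axis (col 2 of R) = (-0.5000,-0.8660,0.0000)
R[0][2] = -0.5000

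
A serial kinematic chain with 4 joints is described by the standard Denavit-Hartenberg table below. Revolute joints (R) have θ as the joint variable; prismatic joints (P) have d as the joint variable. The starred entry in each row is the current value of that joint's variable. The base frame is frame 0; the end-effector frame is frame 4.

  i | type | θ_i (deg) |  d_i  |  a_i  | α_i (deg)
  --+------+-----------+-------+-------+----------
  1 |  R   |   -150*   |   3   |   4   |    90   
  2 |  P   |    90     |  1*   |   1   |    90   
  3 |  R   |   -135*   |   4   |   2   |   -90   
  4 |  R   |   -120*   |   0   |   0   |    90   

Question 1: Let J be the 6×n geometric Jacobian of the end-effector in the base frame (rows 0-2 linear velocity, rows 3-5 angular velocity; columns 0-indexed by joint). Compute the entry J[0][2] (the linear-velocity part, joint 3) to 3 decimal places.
axis z_2 = (-0.8660,-0.5000,-0.0000); lever o_n−o_2 = (-2.7570,-3.2247,-1.4142)
cross product → J_v[:, 2] = (0.7071,-1.2247,1.4142)
J_ω[:, 2] = z_2
entry J[0][2] = 0.7071

0.707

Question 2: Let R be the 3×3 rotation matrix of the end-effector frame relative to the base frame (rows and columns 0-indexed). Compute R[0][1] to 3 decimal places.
End-effector y-axis (col 1 of R) = (0.3536,-0.6124,0.7071)
R[0][1] = 0.3536

0.354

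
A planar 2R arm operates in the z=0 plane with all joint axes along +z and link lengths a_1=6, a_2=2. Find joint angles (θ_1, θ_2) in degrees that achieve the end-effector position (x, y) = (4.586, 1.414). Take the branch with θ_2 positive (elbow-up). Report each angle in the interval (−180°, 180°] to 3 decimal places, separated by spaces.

-0.004 134.995

cos θ_2 = (23.0308−6²−2²)/(2·6·2) = -0.7071; θ_2 = 134.9954° (elbow-up)
β = atan2(1.4140,4.5860) = 17.1361°; ψ = atan2(1.4143,4.5859) = 17.1402°
θ_1 = β − ψ = -0.0041°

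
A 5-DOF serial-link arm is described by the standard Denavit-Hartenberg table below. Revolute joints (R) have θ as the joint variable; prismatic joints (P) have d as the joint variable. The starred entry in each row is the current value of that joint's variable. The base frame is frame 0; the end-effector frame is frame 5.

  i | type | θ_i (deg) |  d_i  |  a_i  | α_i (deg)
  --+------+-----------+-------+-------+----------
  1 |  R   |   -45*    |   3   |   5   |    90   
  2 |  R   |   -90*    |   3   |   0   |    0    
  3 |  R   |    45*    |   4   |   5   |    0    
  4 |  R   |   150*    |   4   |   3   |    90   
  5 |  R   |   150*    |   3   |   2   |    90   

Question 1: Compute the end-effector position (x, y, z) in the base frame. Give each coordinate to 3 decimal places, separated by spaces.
-0.633 -16.338 1.466

after link 1: o_1 = (3.5355, -3.5355, 3.0000)
after link 2: o_2 = (1.4142, -5.6569, 3.0000)
after link 3: o_3 = (1.0858, -10.9853, -0.5355)
after link 4: o_4 = (-2.2917, -13.2647, 2.3622)
after link 5: o_5 = (-0.6328, -16.3378, 1.4657)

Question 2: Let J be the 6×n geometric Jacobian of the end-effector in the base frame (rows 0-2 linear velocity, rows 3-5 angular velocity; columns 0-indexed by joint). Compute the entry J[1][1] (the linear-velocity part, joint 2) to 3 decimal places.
-1.085

axis z_1 = (-0.7071,-0.7071,0.0000); lever o_n−o_1 = (-4.1683,-12.8023,-1.5343)
cross product → J_v[:, 1] = (1.0849,-1.0849,6.1051)
J_ω[:, 1] = z_1
entry J[1][1] = -1.0849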